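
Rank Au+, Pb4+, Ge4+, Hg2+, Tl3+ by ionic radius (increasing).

Ge4+ < Pb4+ < Tl3+ < Hg2+ < Au+

Electron counts and nuclear charges: Ge4+ (Z=32, 28 e⁻), Pb4+ (Z=82, 78 e⁻), Tl3+ (Z=81, 78 e⁻), Hg2+ (Z=80, 78 e⁻), Au+ (Z=79, 78 e⁻). Ge4+ < Pb4+ (same group, period 4 vs 6); Pb4+ < Tl3+ (both 78 e⁻, Z=82>81); Tl3+ < Hg2+ (isoelectronic, higher Z=81 is smaller); Hg2+ < Au+ (both 78 e⁻, Z=80>79).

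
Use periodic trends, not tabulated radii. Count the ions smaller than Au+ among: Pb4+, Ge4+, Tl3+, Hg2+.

4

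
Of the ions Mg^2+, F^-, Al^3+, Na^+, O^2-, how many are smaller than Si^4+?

0

Each ion has 10 electrons. The ranking follows nuclear charge in reverse — greater Z gives a smaller radius. Si^4+ (Z=14), Al^3+ (Z=13), Mg^2+ (Z=12), Na^+ (Z=11), F^- (Z=9), O^2- (Z=8).
Overall: Si^4+ < Al^3+ < Mg^2+ < Na^+ < F^- < O^2-. Si^4+ has 0 below it and 5 above. Count: 0.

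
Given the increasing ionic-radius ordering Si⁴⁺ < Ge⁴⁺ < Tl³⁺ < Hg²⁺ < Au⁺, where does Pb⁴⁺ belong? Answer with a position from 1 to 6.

Electron counts and nuclear charges: Si⁴⁺: 10 e⁻, Z=14, Ge⁴⁺: 28 e⁻, Z=32, Pb⁴⁺: 78 e⁻, Z=82, Tl³⁺: 78 e⁻, Z=81, Hg²⁺: 78 e⁻, Z=80, Au⁺: 78 e⁻, Z=79. Si⁴⁺ < Ge⁴⁺ (same group, period 3 vs 4); Ge⁴⁺ < Pb⁴⁺ (same group, period 4 vs 6); Pb⁴⁺ < Tl³⁺ (isoelectronic, higher Z=82 is smaller); Tl³⁺ < Hg²⁺ (both 78 e⁻, Z=81>80); Hg²⁺ < Au⁺ (isoelectronic, higher Z=80 is smaller).
Putting Pb⁴⁺ in gives Si⁴⁺ < Ge⁴⁺ < Pb⁴⁺ < Tl³⁺ < Hg²⁺ < Au⁺; it lands at slot 3.

3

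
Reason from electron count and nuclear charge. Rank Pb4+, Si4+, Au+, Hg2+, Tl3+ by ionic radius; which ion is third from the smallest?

Tl3+

Si4+ has 10 e⁻ (Z=14), Pb4+ has 78 e⁻ (Z=82), Tl3+ has 78 e⁻ (Z=81), Hg2+ has 78 e⁻ (Z=80), Au+ has 78 e⁻ (Z=79). Si4+ < Pb4+ (same group, 3 shells fewer); Pb4+ < Tl3+ (isoelectronic, higher Z=82 is smaller); Tl3+ < Hg2+ (both 78 e⁻, Z=81>80); Hg2+ < Au+ (both 78 e⁻, Z=80>79).
That gives Si4+ < Pb4+ < Tl3+ < Hg2+ < Au+. From the smallest end, number 3 is Tl3+.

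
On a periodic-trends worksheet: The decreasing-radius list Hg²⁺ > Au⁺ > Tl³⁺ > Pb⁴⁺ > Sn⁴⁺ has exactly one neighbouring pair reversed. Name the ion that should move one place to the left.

Compare adjacent ions: both have 78 electrons but Z(Hg)=80 > Z(Au)=79, so Hg²⁺ should be the smaller of the two — yet in this decreasing list Hg²⁺ sits before Au⁺. Nothing else is reversed, so Au⁺ should move one place to the left.

Au⁺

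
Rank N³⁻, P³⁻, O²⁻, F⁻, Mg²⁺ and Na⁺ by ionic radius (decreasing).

Tabulating Z and e⁻: Mg²⁺ (Z=12, 10 e⁻), Na⁺ (Z=11, 10 e⁻), F⁻ (Z=9, 10 e⁻), O²⁻ (Z=8, 10 e⁻), N³⁻ (Z=7, 10 e⁻), P³⁻ (Z=15, 18 e⁻). Mg²⁺ < Na⁺ (isoelectronic, higher Z=12 is smaller); Na⁺ < F⁻ (both 10 e⁻, Z=11>9); F⁻ < O²⁻ (both 10 e⁻, Z=9>8); O²⁻ < N³⁻ (isoelectronic, higher Z=8 is smaller); N³⁻ < P³⁻ (same group, 1 shell fewer).

P³⁻ > N³⁻ > O²⁻ > F⁻ > Na⁺ > Mg²⁺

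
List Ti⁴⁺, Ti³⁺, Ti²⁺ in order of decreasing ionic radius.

Same element, different charge: the more highly charged cation has fewer electrons and a greater effective nuclear charge per electron, making Ti⁴⁺ the smallest.

Ti²⁺ > Ti³⁺ > Ti⁴⁺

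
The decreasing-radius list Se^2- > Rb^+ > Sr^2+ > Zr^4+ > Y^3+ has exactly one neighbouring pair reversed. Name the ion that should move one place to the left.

Y^3+

Compare adjacent ions: Zr^4+ and Y^3+ share 36 electrons; the higher nuclear charge on Zr (Z=40) contracts it more, so Zr^4+ < Y^3+ — yet in this decreasing list Zr^4+ sits before Y^3+. Nothing else is reversed, so Y^3+ should move one place to the left.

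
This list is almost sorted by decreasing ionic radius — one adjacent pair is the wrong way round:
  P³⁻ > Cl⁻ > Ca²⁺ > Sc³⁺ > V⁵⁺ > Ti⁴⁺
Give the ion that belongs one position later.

V⁵⁺

The pair V⁵⁺, Ti⁴⁺ is the wrong way round — V⁵⁺ and Ti⁴⁺ share 18 electrons; the higher nuclear charge on V (Z=23) contracts it more, so V⁵⁺ < Ti⁴⁺. All other adjacent pairs agree with periodic trends, so V⁵⁺ is the misplaced ion.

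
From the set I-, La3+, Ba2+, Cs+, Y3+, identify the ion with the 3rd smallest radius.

Electron counts and nuclear charges: Y3+ has 36 e⁻ (Z=39), La3+ has 54 e⁻ (Z=57), Ba2+ has 54 e⁻ (Z=56), Cs+ has 54 e⁻ (Z=55), I- has 54 e⁻ (Z=53). Y3+ < La3+ (same group, period 5 vs 6); La3+ < Ba2+ (both 54 e⁻, Z=57>56); Ba2+ < Cs+ (isoelectronic, higher Z=56 is smaller); Cs+ < I- (isoelectronic, higher Z=55 is smaller).
So the order is Y3+ < La3+ < Ba2+ < Cs+ < I-; the 3rd-smallest ion is Ba2+.

Ba2+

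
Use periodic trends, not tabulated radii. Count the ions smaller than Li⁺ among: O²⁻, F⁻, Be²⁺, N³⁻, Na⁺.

First list Z and electron count for each: Be²⁺ has 2 e⁻ (Z=4), Li⁺ has 2 e⁻ (Z=3), Na⁺ has 10 e⁻ (Z=11), F⁻ has 10 e⁻ (Z=9), O²⁻ has 10 e⁻ (Z=8), N³⁻ has 10 e⁻ (Z=7). Be²⁺ < Li⁺ (both 2 e⁻, Z=4>3); Li⁺ < Na⁺ (same group, period 2 vs 3); Na⁺ < F⁻ (both 10 e⁻, Z=11>9); F⁻ < O²⁻ (both 10 e⁻, Z=9>8); O²⁻ < N³⁻ (isoelectronic, higher Z=8 is smaller).
Placing each against Li⁺: smaller — Be²⁺; larger — Na⁺, F⁻, O²⁻, N³⁻. That's 1.

1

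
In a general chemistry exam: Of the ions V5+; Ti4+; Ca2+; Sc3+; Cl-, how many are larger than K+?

These species are isoelectronic with 18 electrons. The only difference is the number of protons: V5+ (Z=23), Ti4+ (Z=22), Sc3+ (Z=21), Ca2+ (Z=20), K+ (Z=19), Cl- (Z=17). The strongest nuclear pull (V5+) gives the smallest ion.
Ordering all of them (including K+) by radius gives V5+ < Ti4+ < Sc3+ < Ca2+ < K+ < Cl-. Count: 1.

1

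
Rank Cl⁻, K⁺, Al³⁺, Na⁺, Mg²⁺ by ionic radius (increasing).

Tabulating Z and e⁻: Al³⁺ (Z=13, 10 e⁻), Mg²⁺ (Z=12, 10 e⁻), Na⁺ (Z=11, 10 e⁻), K⁺ (Z=19, 18 e⁻), Cl⁻ (Z=17, 18 e⁻). Al³⁺ < Mg²⁺ (both 10 e⁻, Z=13>12); Mg²⁺ < Na⁺ (isoelectronic, higher Z=12 is smaller); Na⁺ < K⁺ (same group, period 3 vs 4); K⁺ < Cl⁻ (both 18 e⁻, Z=19>17).

Al³⁺ < Mg²⁺ < Na⁺ < K⁺ < Cl⁻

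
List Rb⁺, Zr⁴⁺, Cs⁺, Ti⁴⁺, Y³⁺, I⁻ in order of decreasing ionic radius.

I⁻ > Cs⁺ > Rb⁺ > Y³⁺ > Zr⁴⁺ > Ti⁴⁺

Tabulating Z and e⁻: Ti⁴⁺ has 18 e⁻ (Z=22), Zr⁴⁺ has 36 e⁻ (Z=40), Y³⁺ has 36 e⁻ (Z=39), Rb⁺ has 36 e⁻ (Z=37), Cs⁺ has 54 e⁻ (Z=55), I⁻ has 54 e⁻ (Z=53). Ti⁴⁺ < Zr⁴⁺ (same group, 1 shell fewer); Zr⁴⁺ < Y³⁺ (isoelectronic, higher Z=40 is smaller); Y³⁺ < Rb⁺ (isoelectronic, higher Z=39 is smaller); Rb⁺ < Cs⁺ (same group, 1 shell fewer); Cs⁺ < I⁻ (isoelectronic, higher Z=55 is smaller).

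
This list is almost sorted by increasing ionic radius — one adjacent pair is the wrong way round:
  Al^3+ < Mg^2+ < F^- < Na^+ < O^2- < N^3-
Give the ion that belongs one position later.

F^-

The pair F^-, Na^+ is the wrong way round — they are isoelectronic (10 e⁻) and Na has more protons than F (11 vs 9), making Na^+ smaller. All other adjacent pairs agree with periodic trends, so F^- is the misplaced ion.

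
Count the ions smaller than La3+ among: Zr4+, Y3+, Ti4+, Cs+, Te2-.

First list Z and electron count for each: Ti4+ (Z=22, 18 e⁻), Zr4+ (Z=40, 36 e⁻), Y3+ (Z=39, 36 e⁻), La3+ (Z=57, 54 e⁻), Cs+ (Z=55, 54 e⁻), Te2- (Z=52, 54 e⁻). Ti4+ < Zr4+ (same group, 1 shell fewer); Zr4+ < Y3+ (isoelectronic, higher Z=40 is smaller); Y3+ < La3+ (same group, period 5 vs 6); La3+ < Cs+ (isoelectronic, higher Z=57 is smaller); Cs+ < Te2- (isoelectronic, higher Z=55 is smaller).
Relative to La3+, the ions that are smaller are Ti4+, Zr4+, Y3+. That's 3.

3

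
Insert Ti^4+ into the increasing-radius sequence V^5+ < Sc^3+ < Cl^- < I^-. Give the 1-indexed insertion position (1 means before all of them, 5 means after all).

Work out protons and electrons: V^5+ (Z=23, 18 e⁻), Ti^4+ (Z=22, 18 e⁻), Sc^3+ (Z=21, 18 e⁻), Cl^- (Z=17, 18 e⁻), I^- (Z=53, 54 e⁻). V^5+ < Ti^4+ (both 18 e⁻, Z=23>22); Ti^4+ < Sc^3+ (isoelectronic, higher Z=22 is smaller); Sc^3+ < Cl^- (isoelectronic, higher Z=21 is smaller); Cl^- < I^- (same group, 2 shells fewer).
The complete sequence is V^5+ < Ti^4+ < Sc^3+ < Cl^- < I^-. Ti^4+ sits at position 2.

2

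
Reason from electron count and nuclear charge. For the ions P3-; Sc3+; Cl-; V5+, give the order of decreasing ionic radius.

P3- > Cl- > Sc3+ > V5+

These species are isoelectronic with 18 electrons. The only difference is the number of protons: V5+ (Z=23), Sc3+ (Z=21), Cl- (Z=17), P3- (Z=15). The strongest nuclear pull (V5+) gives the smallest ion.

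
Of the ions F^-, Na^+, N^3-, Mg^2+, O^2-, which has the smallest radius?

Mg^2+

Each ion has 10 electrons. The ranking follows nuclear charge in reverse — greater Z gives a smaller radius. Mg^2+ (Z=12), Na^+ (Z=11), F^- (Z=9), O^2- (Z=8), N^3- (Z=7).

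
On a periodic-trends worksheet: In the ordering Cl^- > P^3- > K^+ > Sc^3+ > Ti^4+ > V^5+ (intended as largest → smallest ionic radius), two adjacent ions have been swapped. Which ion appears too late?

Scanning neighbour by neighbour, only Cl^-/P^3- violates a trend: Cl^- and P^3- share 18 electrons; the higher nuclear charge on Cl (Z=17) contracts it more, so Cl^- < P^3-. That makes P^3- the one sitting a position late relative to where it belongs.

P^3-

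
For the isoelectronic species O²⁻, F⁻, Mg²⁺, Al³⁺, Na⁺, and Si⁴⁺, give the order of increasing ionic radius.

Si⁴⁺ < Al³⁺ < Mg²⁺ < Na⁺ < F⁻ < O²⁻

Each ion has 10 electrons. The ranking follows nuclear charge in reverse — greater Z gives a smaller radius. Si⁴⁺ (Z=14), Al³⁺ (Z=13), Mg²⁺ (Z=12), Na⁺ (Z=11), F⁻ (Z=9), O²⁻ (Z=8).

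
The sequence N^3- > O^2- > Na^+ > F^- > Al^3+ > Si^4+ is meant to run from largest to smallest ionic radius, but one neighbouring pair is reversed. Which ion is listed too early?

Na^+

Check each adjacent pair. Na^+ and F^- are reversed: both have 10 electrons but Z(Na)=11 > Z(F)=9, so Na^+ should be the smaller of the two. No other neighbouring pair contradicts the periodic trends, so Na^+ is the ion listed too early.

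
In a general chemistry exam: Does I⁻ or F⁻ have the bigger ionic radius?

I⁻

These ions sit in one column with identical charge. Each step down the periodic table adds a principal shell, increasing the radius.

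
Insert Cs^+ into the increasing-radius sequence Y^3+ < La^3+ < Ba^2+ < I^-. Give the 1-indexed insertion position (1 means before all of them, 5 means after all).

4

Work out protons and electrons: Y^3+: 36 e⁻, Z=39, La^3+: 54 e⁻, Z=57, Ba^2+: 54 e⁻, Z=56, Cs^+: 54 e⁻, Z=55, I^-: 54 e⁻, Z=53. Y^3+ < La^3+ (same group, 1 shell fewer); La^3+ < Ba^2+ (isoelectronic, higher Z=57 is smaller); Ba^2+ < Cs^+ (both 54 e⁻, Z=56>55); Cs^+ < I^- (both 54 e⁻, Z=55>53).
Merged order: Y^3+ < La^3+ < Ba^2+ < Cs^+ < I^- — Cs^+ is number 4.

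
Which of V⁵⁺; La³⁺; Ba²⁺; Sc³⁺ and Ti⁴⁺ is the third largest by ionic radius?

Electron counts and nuclear charges: V⁵⁺: 18 e⁻, Z=23, Ti⁴⁺: 18 e⁻, Z=22, Sc³⁺: 18 e⁻, Z=21, La³⁺: 54 e⁻, Z=57, Ba²⁺: 54 e⁻, Z=56. V⁵⁺ < Ti⁴⁺ (isoelectronic, higher Z=23 is smaller); Ti⁴⁺ < Sc³⁺ (isoelectronic, higher Z=22 is smaller); Sc³⁺ < La³⁺ (same group, 2 shells fewer); La³⁺ < Ba²⁺ (isoelectronic, higher Z=57 is smaller).
Full ascending order: V⁵⁺ < Ti⁴⁺ < Sc³⁺ < La³⁺ < Ba²⁺. Counting from the largest, position 3 is Sc³⁺.

Sc³⁺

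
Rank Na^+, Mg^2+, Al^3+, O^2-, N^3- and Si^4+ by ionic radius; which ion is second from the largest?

O^2-

These species are isoelectronic with 10 electrons. The only difference is the number of protons: Si^4+ (Z=14), Al^3+ (Z=13), Mg^2+ (Z=12), Na^+ (Z=11), O^2- (Z=8), N^3- (Z=7). The strongest nuclear pull (Si^4+) gives the smallest ion.
Full ascending order: Si^4+ < Al^3+ < Mg^2+ < Na^+ < O^2- < N^3-. Counting from the largest, position 2 is O^2-.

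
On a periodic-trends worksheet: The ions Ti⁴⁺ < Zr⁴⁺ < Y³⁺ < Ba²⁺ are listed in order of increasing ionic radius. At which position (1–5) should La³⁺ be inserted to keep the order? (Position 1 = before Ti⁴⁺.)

4

Work out protons and electrons: Ti⁴⁺ (Z=22, 18 e⁻), Zr⁴⁺ (Z=40, 36 e⁻), Y³⁺ (Z=39, 36 e⁻), La³⁺ (Z=57, 54 e⁻), Ba²⁺ (Z=56, 54 e⁻). Ti⁴⁺ < Zr⁴⁺ (same group, 1 shell fewer); Zr⁴⁺ < Y³⁺ (both 36 e⁻, Z=40>39); Y³⁺ < La³⁺ (same group, period 5 vs 6); La³⁺ < Ba²⁺ (isoelectronic, higher Z=57 is smaller).
Merged order: Ti⁴⁺ < Zr⁴⁺ < Y³⁺ < La³⁺ < Ba²⁺ — La³⁺ is number 4.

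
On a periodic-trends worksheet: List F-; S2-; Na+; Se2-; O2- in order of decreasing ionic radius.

Se2- > S2- > O2- > F- > Na+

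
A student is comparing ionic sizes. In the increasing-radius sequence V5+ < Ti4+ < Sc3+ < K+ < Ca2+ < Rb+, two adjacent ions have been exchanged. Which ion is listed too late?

Scanning neighbour by neighbour, only K+/Ca2+ violates a trend: Ca2+ and K+ share 18 electrons; the higher nuclear charge on Ca (Z=20) contracts it more, so Ca2+ < K+. That makes Ca2+ the one sitting a position late relative to where it belongs.

Ca2+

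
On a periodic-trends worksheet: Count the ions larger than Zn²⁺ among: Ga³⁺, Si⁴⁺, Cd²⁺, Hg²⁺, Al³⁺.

Si⁴⁺ has 10 e⁻ (Z=14), Al³⁺ has 10 e⁻ (Z=13), Ga³⁺ has 28 e⁻ (Z=31), Zn²⁺ has 28 e⁻ (Z=30), Cd²⁺ has 46 e⁻ (Z=48), Hg²⁺ has 78 e⁻ (Z=80). Si⁴⁺ < Al³⁺ (isoelectronic, higher Z=14 is smaller); Al³⁺ < Ga³⁺ (same group, period 3 vs 4); Ga³⁺ < Zn²⁺ (both 28 e⁻, Z=31>30); Zn²⁺ < Cd²⁺ (same group, 1 shell fewer); Cd²⁺ < Hg²⁺ (same group, period 5 vs 6).
Overall: Si⁴⁺ < Al³⁺ < Ga³⁺ < Zn²⁺ < Cd²⁺ < Hg²⁺. Zn²⁺ has 3 below it and 2 above. That's 2.

2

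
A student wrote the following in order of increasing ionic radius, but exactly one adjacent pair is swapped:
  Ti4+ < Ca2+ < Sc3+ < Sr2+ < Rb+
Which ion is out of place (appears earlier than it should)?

Ca2+

Scanning neighbour by neighbour, only Ca2+/Sc3+ violates a trend: Sc3+ and Ca2+ share 18 electrons; the higher nuclear charge on Sc (Z=21) contracts it more, so Sc3+ < Ca2+. That makes Ca2+ the one sitting a position early relative to where it belongs.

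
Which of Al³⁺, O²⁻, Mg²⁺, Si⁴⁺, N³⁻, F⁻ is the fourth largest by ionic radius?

Isoelectronic series (10 e⁻ each). Size is set by nuclear charge: more protons means a smaller ion. Si⁴⁺ (Z=14), Al³⁺ (Z=13), Mg²⁺ (Z=12), F⁻ (Z=9), O²⁻ (Z=8), N³⁻ (Z=7).
Full ascending order: Si⁴⁺ < Al³⁺ < Mg²⁺ < F⁻ < O²⁻ < N³⁻. Counting from the largest, position 4 is Mg²⁺.

Mg²⁺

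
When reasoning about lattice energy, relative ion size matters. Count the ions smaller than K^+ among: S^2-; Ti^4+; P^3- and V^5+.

Isoelectronic series (18 e⁻ each). Size is set by nuclear charge: more protons means a smaller ion. V^5+ (Z=23), Ti^4+ (Z=22), K^+ (Z=19), S^2- (Z=16), P^3- (Z=15).
Placing each against K^+: smaller — V^5+, Ti^4+; larger — S^2-, P^3-. So 2 are smaller.

2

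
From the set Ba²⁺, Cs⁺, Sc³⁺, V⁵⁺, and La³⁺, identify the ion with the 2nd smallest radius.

Sc³⁺

Tabulating Z and e⁻: V⁵⁺: 18 e⁻, Z=23, Sc³⁺: 18 e⁻, Z=21, La³⁺: 54 e⁻, Z=57, Ba²⁺: 54 e⁻, Z=56, Cs⁺: 54 e⁻, Z=55. V⁵⁺ < Sc³⁺ (both 18 e⁻, Z=23>21); Sc³⁺ < La³⁺ (same group, period 4 vs 6); La³⁺ < Ba²⁺ (isoelectronic, higher Z=57 is smaller); Ba²⁺ < Cs⁺ (both 54 e⁻, Z=56>55).
That gives V⁵⁺ < Sc³⁺ < La³⁺ < Ba²⁺ < Cs⁺. From the smallest end, number 2 is Sc³⁺.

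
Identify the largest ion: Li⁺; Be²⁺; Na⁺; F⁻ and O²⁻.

O²⁻

Tabulating Z and e⁻: Be²⁺: 2 e⁻, Z=4, Li⁺: 2 e⁻, Z=3, Na⁺: 10 e⁻, Z=11, F⁻: 10 e⁻, Z=9, O²⁻: 10 e⁻, Z=8. Be²⁺ < Li⁺ (isoelectronic, higher Z=4 is smaller); Li⁺ < Na⁺ (same group, period 2 vs 3); Na⁺ < F⁻ (isoelectronic, higher Z=11 is smaller); F⁻ < O²⁻ (isoelectronic, higher Z=9 is smaller).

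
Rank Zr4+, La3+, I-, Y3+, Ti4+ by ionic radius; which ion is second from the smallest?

Zr4+

Ti4+ (Z=22, 18 e⁻), Zr4+ (Z=40, 36 e⁻), Y3+ (Z=39, 36 e⁻), La3+ (Z=57, 54 e⁻), I- (Z=53, 54 e⁻). Ti4+ < Zr4+ (same group, period 4 vs 5); Zr4+ < Y3+ (both 36 e⁻, Z=40>39); Y3+ < La3+ (same group, 1 shell fewer); La3+ < I- (both 54 e⁻, Z=57>53).
That gives Ti4+ < Zr4+ < Y3+ < La3+ < I-. From the smallest end, number 2 is Zr4+.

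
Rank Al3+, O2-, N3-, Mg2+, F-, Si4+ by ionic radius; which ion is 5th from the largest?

Al3+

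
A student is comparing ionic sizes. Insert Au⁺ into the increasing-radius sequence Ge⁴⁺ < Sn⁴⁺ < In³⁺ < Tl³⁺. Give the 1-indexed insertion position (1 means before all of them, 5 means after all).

Work out protons and electrons: Ge⁴⁺ has 28 e⁻ (Z=32), Sn⁴⁺ has 46 e⁻ (Z=50), In³⁺ has 46 e⁻ (Z=49), Tl³⁺ has 78 e⁻ (Z=81), Au⁺ has 78 e⁻ (Z=79). Ge⁴⁺ < Sn⁴⁺ (same group, 1 shell fewer); Sn⁴⁺ < In³⁺ (both 46 e⁻, Z=50>49); In³⁺ < Tl³⁺ (same group, 1 shell fewer); Tl³⁺ < Au⁺ (isoelectronic, higher Z=81 is smaller).
The complete sequence is Ge⁴⁺ < Sn⁴⁺ < In³⁺ < Tl³⁺ < Au⁺. Au⁺ sits at position 5.

5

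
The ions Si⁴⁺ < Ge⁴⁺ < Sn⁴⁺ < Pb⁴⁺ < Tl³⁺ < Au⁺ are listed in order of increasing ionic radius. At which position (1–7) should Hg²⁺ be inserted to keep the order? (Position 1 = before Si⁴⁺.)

6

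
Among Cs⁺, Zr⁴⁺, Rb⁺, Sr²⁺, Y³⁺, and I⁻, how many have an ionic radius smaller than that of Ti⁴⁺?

0

Tabulating Z and e⁻: Ti⁴⁺ (Z=22, 18 e⁻), Zr⁴⁺ (Z=40, 36 e⁻), Y³⁺ (Z=39, 36 e⁻), Sr²⁺ (Z=38, 36 e⁻), Rb⁺ (Z=37, 36 e⁻), Cs⁺ (Z=55, 54 e⁻), I⁻ (Z=53, 54 e⁻). Ti⁴⁺ < Zr⁴⁺ (same group, 1 shell fewer); Zr⁴⁺ < Y³⁺ (both 36 e⁻, Z=40>39); Y³⁺ < Sr²⁺ (both 36 e⁻, Z=39>38); Sr²⁺ < Rb⁺ (both 36 e⁻, Z=38>37); Rb⁺ < Cs⁺ (same group, 1 shell fewer); Cs⁺ < I⁻ (isoelectronic, higher Z=55 is smaller).
Relative to Ti⁴⁺, the ions that are smaller are none. That's 0.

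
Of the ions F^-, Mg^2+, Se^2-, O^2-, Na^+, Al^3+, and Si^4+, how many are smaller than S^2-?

First list Z and electron count for each: Si^4+: 10 e⁻, Z=14, Al^3+: 10 e⁻, Z=13, Mg^2+: 10 e⁻, Z=12, Na^+: 10 e⁻, Z=11, F^-: 10 e⁻, Z=9, O^2-: 10 e⁻, Z=8, S^2-: 18 e⁻, Z=16, Se^2-: 36 e⁻, Z=34. Si^4+ < Al^3+ (isoelectronic, higher Z=14 is smaller); Al^3+ < Mg^2+ (both 10 e⁻, Z=13>12); Mg^2+ < Na^+ (isoelectronic, higher Z=12 is smaller); Na^+ < F^- (isoelectronic, higher Z=11 is smaller); F^- < O^2- (both 10 e⁻, Z=9>8); O^2- < S^2- (same group, 1 shell fewer); S^2- < Se^2- (same group, 1 shell fewer).
Ordering all of them (including S^2-) by radius gives Si^4+ < Al^3+ < Mg^2+ < Na^+ < F^- < O^2- < S^2- < Se^2-. That's 6.

6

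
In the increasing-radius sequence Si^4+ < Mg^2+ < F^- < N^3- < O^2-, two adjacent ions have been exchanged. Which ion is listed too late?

Compare adjacent ions: O^2- and N^3- share 10 electrons; the higher nuclear charge on O (Z=8) contracts it more, so O^2- < N^3- — yet in this increasing list N^3- sits before O^2-. Nothing else is reversed, so O^2- should move one place to the left.

O^2-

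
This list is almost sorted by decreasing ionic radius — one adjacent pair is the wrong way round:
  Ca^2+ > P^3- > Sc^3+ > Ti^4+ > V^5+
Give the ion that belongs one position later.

The pair Ca^2+, P^3- is the wrong way round — Ca^2+ and P^3- share 18 electrons; the higher nuclear charge on Ca (Z=20) contracts it more, so Ca^2+ < P^3-. All other adjacent pairs agree with periodic trends, so Ca^2+ is the misplaced ion.

Ca^2+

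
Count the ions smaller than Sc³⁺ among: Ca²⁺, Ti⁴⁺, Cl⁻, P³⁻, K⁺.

These species are isoelectronic with 18 electrons. The only difference is the number of protons: Ti⁴⁺ (Z=22), Sc³⁺ (Z=21), Ca²⁺ (Z=20), K⁺ (Z=19), Cl⁻ (Z=17), P³⁻ (Z=15). The strongest nuclear pull (Ti⁴⁺) gives the smallest ion.
Ordering all of them (including Sc³⁺) by radius gives Ti⁴⁺ < Sc³⁺ < Ca²⁺ < K⁺ < Cl⁻ < P³⁻. That's 1.

1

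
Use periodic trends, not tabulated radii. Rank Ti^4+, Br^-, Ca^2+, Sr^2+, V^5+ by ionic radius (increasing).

V^5+ < Ti^4+ < Ca^2+ < Sr^2+ < Br^-

Electron counts and nuclear charges: V^5+: 18 e⁻, Z=23, Ti^4+: 18 e⁻, Z=22, Ca^2+: 18 e⁻, Z=20, Sr^2+: 36 e⁻, Z=38, Br^-: 36 e⁻, Z=35. V^5+ < Ti^4+ (both 18 e⁻, Z=23>22); Ti^4+ < Ca^2+ (both 18 e⁻, Z=22>20); Ca^2+ < Sr^2+ (same group, period 4 vs 5); Sr^2+ < Br^- (isoelectronic, higher Z=38 is smaller).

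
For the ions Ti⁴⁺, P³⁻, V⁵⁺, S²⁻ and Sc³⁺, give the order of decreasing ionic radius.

All of these have 18 electrons (isoelectronic). With the same electron cloud, the ion with the most protons pulls it in tightest. Nuclear charges: V⁵⁺ (Z=23), Ti⁴⁺ (Z=22), Sc³⁺ (Z=21), S²⁻ (Z=16), P³⁻ (Z=15). Highest Z is smallest.

P³⁻ > S²⁻ > Sc³⁺ > Ti⁴⁺ > V⁵⁺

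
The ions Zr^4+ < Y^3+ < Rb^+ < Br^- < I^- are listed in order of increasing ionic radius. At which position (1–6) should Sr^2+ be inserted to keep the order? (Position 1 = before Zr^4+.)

3

First list Z and electron count for each: Zr^4+ (Z=40, 36 e⁻), Y^3+ (Z=39, 36 e⁻), Sr^2+ (Z=38, 36 e⁻), Rb^+ (Z=37, 36 e⁻), Br^- (Z=35, 36 e⁻), I^- (Z=53, 54 e⁻). Zr^4+ < Y^3+ (isoelectronic, higher Z=40 is smaller); Y^3+ < Sr^2+ (isoelectronic, higher Z=39 is smaller); Sr^2+ < Rb^+ (both 36 e⁻, Z=38>37); Rb^+ < Br^- (both 36 e⁻, Z=37>35); Br^- < I^- (same group, 1 shell fewer).
The complete sequence is Zr^4+ < Y^3+ < Sr^2+ < Rb^+ < Br^- < I^-. Sr^2+ sits at position 3.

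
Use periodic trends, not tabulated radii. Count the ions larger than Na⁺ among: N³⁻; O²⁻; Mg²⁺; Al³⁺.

2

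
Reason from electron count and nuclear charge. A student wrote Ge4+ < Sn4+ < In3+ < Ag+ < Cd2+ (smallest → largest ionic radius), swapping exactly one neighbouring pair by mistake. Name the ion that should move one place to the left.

Cd2+

The pair Ag+, Cd2+ is the wrong way round — they are isoelectronic (46 e⁻) and Cd has more protons than Ag (48 vs 47), making Cd2+ smaller. All other adjacent pairs agree with periodic trends, so Cd2+ is the misplaced ion.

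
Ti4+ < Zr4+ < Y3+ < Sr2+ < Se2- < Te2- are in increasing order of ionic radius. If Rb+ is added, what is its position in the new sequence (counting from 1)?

5

First list Z and electron count for each: Ti4+: 18 e⁻, Z=22, Zr4+: 36 e⁻, Z=40, Y3+: 36 e⁻, Z=39, Sr2+: 36 e⁻, Z=38, Rb+: 36 e⁻, Z=37, Se2-: 36 e⁻, Z=34, Te2-: 54 e⁻, Z=52. Ti4+ < Zr4+ (same group, 1 shell fewer); Zr4+ < Y3+ (both 36 e⁻, Z=40>39); Y3+ < Sr2+ (both 36 e⁻, Z=39>38); Sr2+ < Rb+ (both 36 e⁻, Z=38>37); Rb+ < Se2- (both 36 e⁻, Z=37>34); Se2- < Te2- (same group, 1 shell fewer).
With Rb+ included the full order is Ti4+ < Zr4+ < Y3+ < Sr2+ < Rb+ < Se2- < Te2-, so it takes position 5.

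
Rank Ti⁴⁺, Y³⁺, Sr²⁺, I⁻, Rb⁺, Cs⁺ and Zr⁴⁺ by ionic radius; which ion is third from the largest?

Ti⁴⁺ (Z=22, 18 e⁻), Zr⁴⁺ (Z=40, 36 e⁻), Y³⁺ (Z=39, 36 e⁻), Sr²⁺ (Z=38, 36 e⁻), Rb⁺ (Z=37, 36 e⁻), Cs⁺ (Z=55, 54 e⁻), I⁻ (Z=53, 54 e⁻). Ti⁴⁺ < Zr⁴⁺ (same group, 1 shell fewer); Zr⁴⁺ < Y³⁺ (both 36 e⁻, Z=40>39); Y³⁺ < Sr²⁺ (both 36 e⁻, Z=39>38); Sr²⁺ < Rb⁺ (isoelectronic, higher Z=38 is smaller); Rb⁺ < Cs⁺ (same group, 1 shell fewer); Cs⁺ < I⁻ (isoelectronic, higher Z=55 is smaller).
Ordering: Ti⁴⁺ < Zr⁴⁺ < Y³⁺ < Sr²⁺ < Rb⁺ < Cs⁺ < I⁻. The third largest is Rb⁺.

Rb⁺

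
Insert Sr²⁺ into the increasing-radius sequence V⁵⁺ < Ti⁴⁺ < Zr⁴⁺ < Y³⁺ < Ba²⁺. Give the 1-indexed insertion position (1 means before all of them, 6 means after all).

First list Z and electron count for each: V⁵⁺: 18 e⁻, Z=23, Ti⁴⁺: 18 e⁻, Z=22, Zr⁴⁺: 36 e⁻, Z=40, Y³⁺: 36 e⁻, Z=39, Sr²⁺: 36 e⁻, Z=38, Ba²⁺: 54 e⁻, Z=56. V⁵⁺ < Ti⁴⁺ (both 18 e⁻, Z=23>22); Ti⁴⁺ < Zr⁴⁺ (same group, 1 shell fewer); Zr⁴⁺ < Y³⁺ (isoelectronic, higher Z=40 is smaller); Y³⁺ < Sr²⁺ (both 36 e⁻, Z=39>38); Sr²⁺ < Ba²⁺ (same group, period 5 vs 6).
With Sr²⁺ included the full order is V⁵⁺ < Ti⁴⁺ < Zr⁴⁺ < Y³⁺ < Sr²⁺ < Ba²⁺, so it takes position 5.

5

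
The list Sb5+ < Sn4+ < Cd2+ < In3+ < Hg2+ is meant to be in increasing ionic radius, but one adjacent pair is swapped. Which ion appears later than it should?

In3+

Compare adjacent ions: both have 46 electrons but Z(In)=49 > Z(Cd)=48, so In3+ should be the smaller of the two — yet in this increasing list Cd2+ sits before In3+. Nothing else is reversed, so In3+ should move one place to the left.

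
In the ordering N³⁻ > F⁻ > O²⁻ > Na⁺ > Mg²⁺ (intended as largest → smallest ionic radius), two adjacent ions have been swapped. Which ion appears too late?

Check each adjacent pair. F⁻ and O²⁻ are reversed: F⁻ and O²⁻ share 10 electrons; the higher nuclear charge on F (Z=9) contracts it more, so F⁻ < O²⁻. No other neighbouring pair contradicts the periodic trends, so O²⁻ is the ion listed too late.

O²⁻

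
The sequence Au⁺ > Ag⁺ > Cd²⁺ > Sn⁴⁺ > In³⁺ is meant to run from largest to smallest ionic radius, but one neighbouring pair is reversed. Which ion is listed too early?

Scanning neighbour by neighbour, only Sn⁴⁺/In³⁺ violates a trend: Sn⁴⁺ and In³⁺ share 46 electrons; the higher nuclear charge on Sn (Z=50) contracts it more, so Sn⁴⁺ < In³⁺. That makes Sn⁴⁺ the one sitting a position early relative to where it belongs.

Sn⁴⁺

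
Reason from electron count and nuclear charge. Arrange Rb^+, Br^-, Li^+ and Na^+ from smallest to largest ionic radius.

Li^+ (Z=3, 2 e⁻), Na^+ (Z=11, 10 e⁻), Rb^+ (Z=37, 36 e⁻), Br^- (Z=35, 36 e⁻). Li^+ < Na^+ (same group, 1 shell fewer); Na^+ < Rb^+ (same group, 2 shells fewer); Rb^+ < Br^- (both 36 e⁻, Z=37>35).

Li^+ < Na^+ < Rb^+ < Br^-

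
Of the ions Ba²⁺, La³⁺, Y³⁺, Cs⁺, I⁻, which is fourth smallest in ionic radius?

Cs⁺

Electron counts and nuclear charges: Y³⁺ (Z=39, 36 e⁻), La³⁺ (Z=57, 54 e⁻), Ba²⁺ (Z=56, 54 e⁻), Cs⁺ (Z=55, 54 e⁻), I⁻ (Z=53, 54 e⁻). Y³⁺ < La³⁺ (same group, 1 shell fewer); La³⁺ < Ba²⁺ (isoelectronic, higher Z=57 is smaller); Ba²⁺ < Cs⁺ (isoelectronic, higher Z=56 is smaller); Cs⁺ < I⁻ (isoelectronic, higher Z=55 is smaller).
Ordering: Y³⁺ < La³⁺ < Ba²⁺ < Cs⁺ < I⁻. The fourth smallest is Cs⁺.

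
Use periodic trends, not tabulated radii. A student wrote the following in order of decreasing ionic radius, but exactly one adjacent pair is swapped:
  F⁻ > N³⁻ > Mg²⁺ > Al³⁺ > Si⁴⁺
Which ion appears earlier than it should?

F⁻

Compare adjacent ions: both have 10 electrons but Z(F)=9 > Z(N)=7, so F⁻ should be the smaller of the two — yet in this decreasing list F⁻ sits before N³⁻. Nothing else is reversed, so F⁻ should move one place to the right.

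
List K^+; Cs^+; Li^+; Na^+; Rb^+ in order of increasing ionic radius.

Li^+ < Na^+ < K^+ < Rb^+ < Cs^+

All are in the same group with charge +1. Radius grows down the group as n (the outermost shell) increases.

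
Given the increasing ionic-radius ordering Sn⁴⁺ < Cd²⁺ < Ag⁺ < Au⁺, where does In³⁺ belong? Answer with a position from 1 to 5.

2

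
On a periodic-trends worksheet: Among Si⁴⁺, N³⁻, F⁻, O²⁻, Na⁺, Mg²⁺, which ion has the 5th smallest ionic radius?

Each ion has 10 electrons. The ranking follows nuclear charge in reverse — greater Z gives a smaller radius. Si⁴⁺ (Z=14), Mg²⁺ (Z=12), Na⁺ (Z=11), F⁻ (Z=9), O²⁻ (Z=8), N³⁻ (Z=7).
That gives Si⁴⁺ < Mg²⁺ < Na⁺ < F⁻ < O²⁻ < N³⁻. From the smallest end, number 5 is O²⁻.

O²⁻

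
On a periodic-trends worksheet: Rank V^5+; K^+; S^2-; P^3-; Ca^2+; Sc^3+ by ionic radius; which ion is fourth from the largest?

Ca^2+

Isoelectronic series (18 e⁻ each). Size is set by nuclear charge: more protons means a smaller ion. V^5+ (Z=23), Sc^3+ (Z=21), Ca^2+ (Z=20), K^+ (Z=19), S^2- (Z=16), P^3- (Z=15).
Full ascending order: V^5+ < Sc^3+ < Ca^2+ < K^+ < S^2- < P^3-. Counting from the largest, position 4 is Ca^2+.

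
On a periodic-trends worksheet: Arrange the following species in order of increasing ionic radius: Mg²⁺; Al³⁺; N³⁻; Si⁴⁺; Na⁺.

All of these have 10 electrons (isoelectronic). With the same electron cloud, the ion with the most protons pulls it in tightest. Nuclear charges: Si⁴⁺ (Z=14), Al³⁺ (Z=13), Mg²⁺ (Z=12), Na⁺ (Z=11), N³⁻ (Z=7). Highest Z is smallest.

Si⁴⁺ < Al³⁺ < Mg²⁺ < Na⁺ < N³⁻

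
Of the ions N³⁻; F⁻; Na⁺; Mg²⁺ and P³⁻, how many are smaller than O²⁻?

3

First list Z and electron count for each: Mg²⁺ (Z=12, 10 e⁻), Na⁺ (Z=11, 10 e⁻), F⁻ (Z=9, 10 e⁻), O²⁻ (Z=8, 10 e⁻), N³⁻ (Z=7, 10 e⁻), P³⁻ (Z=15, 18 e⁻). Mg²⁺ < Na⁺ (isoelectronic, higher Z=12 is smaller); Na⁺ < F⁻ (both 10 e⁻, Z=11>9); F⁻ < O²⁻ (both 10 e⁻, Z=9>8); O²⁻ < N³⁻ (both 10 e⁻, Z=8>7); N³⁻ < P³⁻ (same group, period 2 vs 3).
Overall: Mg²⁺ < Na⁺ < F⁻ < O²⁻ < N³⁻ < P³⁻. O²⁻ has 3 below it and 2 above. So 3 are smaller.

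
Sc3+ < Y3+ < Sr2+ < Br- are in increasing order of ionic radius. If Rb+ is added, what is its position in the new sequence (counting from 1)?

4

Sc3+: 18 e⁻, Z=21, Y3+: 36 e⁻, Z=39, Sr2+: 36 e⁻, Z=38, Rb+: 36 e⁻, Z=37, Br-: 36 e⁻, Z=35. Sc3+ < Y3+ (same group, period 4 vs 5); Y3+ < Sr2+ (both 36 e⁻, Z=39>38); Sr2+ < Rb+ (both 36 e⁻, Z=38>37); Rb+ < Br- (both 36 e⁻, Z=37>35).
With Rb+ included the full order is Sc3+ < Y3+ < Sr2+ < Rb+ < Br-, so it takes position 4.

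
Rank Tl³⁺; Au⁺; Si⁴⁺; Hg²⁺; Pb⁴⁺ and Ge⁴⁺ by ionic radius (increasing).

Si⁴⁺ < Ge⁴⁺ < Pb⁴⁺ < Tl³⁺ < Hg²⁺ < Au⁺

Electron counts and nuclear charges: Si⁴⁺ (Z=14, 10 e⁻), Ge⁴⁺ (Z=32, 28 e⁻), Pb⁴⁺ (Z=82, 78 e⁻), Tl³⁺ (Z=81, 78 e⁻), Hg²⁺ (Z=80, 78 e⁻), Au⁺ (Z=79, 78 e⁻). Si⁴⁺ < Ge⁴⁺ (same group, 1 shell fewer); Ge⁴⁺ < Pb⁴⁺ (same group, period 4 vs 6); Pb⁴⁺ < Tl³⁺ (both 78 e⁻, Z=82>81); Tl³⁺ < Hg²⁺ (both 78 e⁻, Z=81>80); Hg²⁺ < Au⁺ (isoelectronic, higher Z=80 is smaller).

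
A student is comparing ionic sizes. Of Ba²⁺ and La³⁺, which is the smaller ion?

All of these have 54 electrons (isoelectronic). With the same electron cloud, the ion with the most protons pulls it in tightest. Nuclear charges: La³⁺ (Z=57), Ba²⁺ (Z=56). Highest Z is smallest.

La³⁺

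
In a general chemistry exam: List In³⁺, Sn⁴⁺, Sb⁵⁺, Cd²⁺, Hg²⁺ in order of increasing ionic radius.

Work out protons and electrons: Sb⁵⁺ has 46 e⁻ (Z=51), Sn⁴⁺ has 46 e⁻ (Z=50), In³⁺ has 46 e⁻ (Z=49), Cd²⁺ has 46 e⁻ (Z=48), Hg²⁺ has 78 e⁻ (Z=80). Sb⁵⁺ < Sn⁴⁺ (isoelectronic, higher Z=51 is smaller); Sn⁴⁺ < In³⁺ (isoelectronic, higher Z=50 is smaller); In³⁺ < Cd²⁺ (both 46 e⁻, Z=49>48); Cd²⁺ < Hg²⁺ (same group, period 5 vs 6).

Sb⁵⁺ < Sn⁴⁺ < In³⁺ < Cd²⁺ < Hg²⁺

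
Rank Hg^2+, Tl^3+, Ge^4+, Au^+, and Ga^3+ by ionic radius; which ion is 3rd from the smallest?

Tl^3+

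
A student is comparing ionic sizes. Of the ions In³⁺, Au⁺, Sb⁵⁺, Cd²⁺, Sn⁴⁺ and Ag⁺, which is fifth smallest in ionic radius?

Ag⁺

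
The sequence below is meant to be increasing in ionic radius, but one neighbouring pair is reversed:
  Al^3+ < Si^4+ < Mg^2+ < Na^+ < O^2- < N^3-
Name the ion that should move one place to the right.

Scanning neighbour by neighbour, only Al^3+/Si^4+ violates a trend: both have 10 electrons but Z(Si)=14 > Z(Al)=13, so Si^4+ should be the smaller of the two. That makes Al^3+ the one sitting a position early relative to where it belongs.

Al^3+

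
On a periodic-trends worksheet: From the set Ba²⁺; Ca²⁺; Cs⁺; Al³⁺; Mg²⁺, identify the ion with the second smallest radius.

Mg²⁺

Work out protons and electrons: Al³⁺ (Z=13, 10 e⁻), Mg²⁺ (Z=12, 10 e⁻), Ca²⁺ (Z=20, 18 e⁻), Ba²⁺ (Z=56, 54 e⁻), Cs⁺ (Z=55, 54 e⁻). Al³⁺ < Mg²⁺ (isoelectronic, higher Z=13 is smaller); Mg²⁺ < Ca²⁺ (same group, 1 shell fewer); Ca²⁺ < Ba²⁺ (same group, period 4 vs 6); Ba²⁺ < Cs⁺ (isoelectronic, higher Z=56 is smaller).
That gives Al³⁺ < Mg²⁺ < Ca²⁺ < Ba²⁺ < Cs⁺. From the smallest end, number 2 is Mg²⁺.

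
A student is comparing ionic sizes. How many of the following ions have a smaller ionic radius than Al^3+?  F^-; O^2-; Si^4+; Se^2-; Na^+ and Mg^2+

1

Work out protons and electrons: Si^4+ (Z=14, 10 e⁻), Al^3+ (Z=13, 10 e⁻), Mg^2+ (Z=12, 10 e⁻), Na^+ (Z=11, 10 e⁻), F^- (Z=9, 10 e⁻), O^2- (Z=8, 10 e⁻), Se^2- (Z=34, 36 e⁻). Si^4+ < Al^3+ (both 10 e⁻, Z=14>13); Al^3+ < Mg^2+ (both 10 e⁻, Z=13>12); Mg^2+ < Na^+ (both 10 e⁻, Z=12>11); Na^+ < F^- (isoelectronic, higher Z=11 is smaller); F^- < O^2- (isoelectronic, higher Z=9 is smaller); O^2- < Se^2- (same group, period 2 vs 4).
Overall: Si^4+ < Al^3+ < Mg^2+ < Na^+ < F^- < O^2- < Se^2-. Al^3+ has 1 below it and 5 above. So 1 is smaller.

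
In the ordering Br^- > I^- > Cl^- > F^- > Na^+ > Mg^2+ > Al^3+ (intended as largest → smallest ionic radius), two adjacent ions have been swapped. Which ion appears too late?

Scanning neighbour by neighbour, only Br^-/I^- violates a trend: Br^- and I^- are in one column with the same charge; the lighter period-4 ion has one fewer shell and is smaller. That makes I^- the one sitting a position late relative to where it belongs.

I^-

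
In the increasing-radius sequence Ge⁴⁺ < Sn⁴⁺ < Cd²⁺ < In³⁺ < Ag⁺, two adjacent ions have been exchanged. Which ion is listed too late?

In³⁺

Scanning neighbour by neighbour, only Cd²⁺/In³⁺ violates a trend: In³⁺ and Cd²⁺ share 46 electrons; the higher nuclear charge on In (Z=49) contracts it more, so In³⁺ < Cd²⁺. That makes In³⁺ the one sitting a position late relative to where it belongs.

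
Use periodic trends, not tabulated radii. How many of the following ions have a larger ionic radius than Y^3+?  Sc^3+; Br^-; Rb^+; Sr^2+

3

Work out protons and electrons: Sc^3+: 18 e⁻, Z=21, Y^3+: 36 e⁻, Z=39, Sr^2+: 36 e⁻, Z=38, Rb^+: 36 e⁻, Z=37, Br^-: 36 e⁻, Z=35. Sc^3+ < Y^3+ (same group, 1 shell fewer); Y^3+ < Sr^2+ (isoelectronic, higher Z=39 is smaller); Sr^2+ < Rb^+ (both 36 e⁻, Z=38>37); Rb^+ < Br^- (isoelectronic, higher Z=37 is smaller).
Placing each against Y^3+: smaller — Sc^3+; larger — Sr^2+, Rb^+, Br^-. That's 3.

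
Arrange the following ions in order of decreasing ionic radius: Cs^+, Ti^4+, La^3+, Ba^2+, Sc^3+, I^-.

I^- > Cs^+ > Ba^2+ > La^3+ > Sc^3+ > Ti^4+

Tabulating Z and e⁻: Ti^4+ (Z=22, 18 e⁻), Sc^3+ (Z=21, 18 e⁻), La^3+ (Z=57, 54 e⁻), Ba^2+ (Z=56, 54 e⁻), Cs^+ (Z=55, 54 e⁻), I^- (Z=53, 54 e⁻). Ti^4+ < Sc^3+ (isoelectronic, higher Z=22 is smaller); Sc^3+ < La^3+ (same group, 2 shells fewer); La^3+ < Ba^2+ (isoelectronic, higher Z=57 is smaller); Ba^2+ < Cs^+ (both 54 e⁻, Z=56>55); Cs^+ < I^- (both 54 e⁻, Z=55>53).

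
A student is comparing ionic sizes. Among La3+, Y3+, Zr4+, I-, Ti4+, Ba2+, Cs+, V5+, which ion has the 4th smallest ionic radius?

First list Z and electron count for each: V5+ (Z=23, 18 e⁻), Ti4+ (Z=22, 18 e⁻), Zr4+ (Z=40, 36 e⁻), Y3+ (Z=39, 36 e⁻), La3+ (Z=57, 54 e⁻), Ba2+ (Z=56, 54 e⁻), Cs+ (Z=55, 54 e⁻), I- (Z=53, 54 e⁻). V5+ < Ti4+ (isoelectronic, higher Z=23 is smaller); Ti4+ < Zr4+ (same group, period 4 vs 5); Zr4+ < Y3+ (both 36 e⁻, Z=40>39); Y3+ < La3+ (same group, period 5 vs 6); La3+ < Ba2+ (isoelectronic, higher Z=57 is smaller); Ba2+ < Cs+ (both 54 e⁻, Z=56>55); Cs+ < I- (isoelectronic, higher Z=55 is smaller).
So the order is V5+ < Ti4+ < Zr4+ < Y3+ < La3+ < Ba2+ < Cs+ < I-; the 4th-smallest ion is Y3+.

Y3+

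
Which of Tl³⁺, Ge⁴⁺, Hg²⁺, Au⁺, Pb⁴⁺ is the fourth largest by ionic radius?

Electron counts and nuclear charges: Ge⁴⁺ has 28 e⁻ (Z=32), Pb⁴⁺ has 78 e⁻ (Z=82), Tl³⁺ has 78 e⁻ (Z=81), Hg²⁺ has 78 e⁻ (Z=80), Au⁺ has 78 e⁻ (Z=79). Ge⁴⁺ < Pb⁴⁺ (same group, 2 shells fewer); Pb⁴⁺ < Tl³⁺ (both 78 e⁻, Z=82>81); Tl³⁺ < Hg²⁺ (isoelectronic, higher Z=81 is smaller); Hg²⁺ < Au⁺ (both 78 e⁻, Z=80>79).
That gives Ge⁴⁺ < Pb⁴⁺ < Tl³⁺ < Hg²⁺ < Au⁺. From the largest end, number 4 is Pb⁴⁺.

Pb⁴⁺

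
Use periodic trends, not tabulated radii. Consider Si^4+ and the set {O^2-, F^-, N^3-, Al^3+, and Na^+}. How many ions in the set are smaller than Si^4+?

0

Isoelectronic series (10 e⁻ each). Size is set by nuclear charge: more protons means a smaller ion. Si^4+ (Z=14), Al^3+ (Z=13), Na^+ (Z=11), F^- (Z=9), O^2- (Z=8), N^3- (Z=7).
Ordering all of them (including Si^4+) by radius gives Si^4+ < Al^3+ < Na^+ < F^- < O^2- < N^3-. That's 0.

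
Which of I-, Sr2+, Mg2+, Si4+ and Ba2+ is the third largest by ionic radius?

Tabulating Z and e⁻: Si4+ (Z=14, 10 e⁻), Mg2+ (Z=12, 10 e⁻), Sr2+ (Z=38, 36 e⁻), Ba2+ (Z=56, 54 e⁻), I- (Z=53, 54 e⁻). Si4+ < Mg2+ (isoelectronic, higher Z=14 is smaller); Mg2+ < Sr2+ (same group, period 3 vs 5); Sr2+ < Ba2+ (same group, 1 shell fewer); Ba2+ < I- (isoelectronic, higher Z=56 is smaller).
That gives Si4+ < Mg2+ < Sr2+ < Ba2+ < I-. From the largest end, number 3 is Sr2+.

Sr2+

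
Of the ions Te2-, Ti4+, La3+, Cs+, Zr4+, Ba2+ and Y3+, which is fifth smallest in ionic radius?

Ba2+

First list Z and electron count for each: Ti4+: 18 e⁻, Z=22, Zr4+: 36 e⁻, Z=40, Y3+: 36 e⁻, Z=39, La3+: 54 e⁻, Z=57, Ba2+: 54 e⁻, Z=56, Cs+: 54 e⁻, Z=55, Te2-: 54 e⁻, Z=52. Ti4+ < Zr4+ (same group, period 4 vs 5); Zr4+ < Y3+ (isoelectronic, higher Z=40 is smaller); Y3+ < La3+ (same group, 1 shell fewer); La3+ < Ba2+ (both 54 e⁻, Z=57>56); Ba2+ < Cs+ (isoelectronic, higher Z=56 is smaller); Cs+ < Te2- (isoelectronic, higher Z=55 is smaller).
Ordering: Ti4+ < Zr4+ < Y3+ < La3+ < Ba2+ < Cs+ < Te2-. The fifth smallest is Ba2+.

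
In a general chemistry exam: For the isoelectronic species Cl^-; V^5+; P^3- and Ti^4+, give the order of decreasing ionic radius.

P^3- > Cl^- > Ti^4+ > V^5+

Each ion has 18 electrons. The ranking follows nuclear charge in reverse — greater Z gives a smaller radius. V^5+ (Z=23), Ti^4+ (Z=22), Cl^- (Z=17), P^3- (Z=15).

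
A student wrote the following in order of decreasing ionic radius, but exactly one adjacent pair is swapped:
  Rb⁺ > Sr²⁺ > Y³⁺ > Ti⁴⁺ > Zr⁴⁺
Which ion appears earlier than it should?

The pair Ti⁴⁺, Zr⁴⁺ is the wrong way round — same group and charge — period 4 sits above period 5, so Ti⁴⁺ is smaller. All other adjacent pairs agree with periodic trends, so Ti⁴⁺ is the misplaced ion.

Ti⁴⁺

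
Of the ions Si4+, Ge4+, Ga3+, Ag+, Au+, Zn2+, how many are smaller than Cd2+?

4

Tabulating Z and e⁻: Si4+ has 10 e⁻ (Z=14), Ge4+ has 28 e⁻ (Z=32), Ga3+ has 28 e⁻ (Z=31), Zn2+ has 28 e⁻ (Z=30), Cd2+ has 46 e⁻ (Z=48), Ag+ has 46 e⁻ (Z=47), Au+ has 78 e⁻ (Z=79). Si4+ < Ge4+ (same group, 1 shell fewer); Ge4+ < Ga3+ (both 28 e⁻, Z=32>31); Ga3+ < Zn2+ (isoelectronic, higher Z=31 is smaller); Zn2+ < Cd2+ (same group, 1 shell fewer); Cd2+ < Ag+ (isoelectronic, higher Z=48 is smaller); Ag+ < Au+ (same group, 1 shell fewer).
Relative to Cd2+, the ions that are smaller are Si4+, Ge4+, Ga3+, Zn2+. That's 4.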